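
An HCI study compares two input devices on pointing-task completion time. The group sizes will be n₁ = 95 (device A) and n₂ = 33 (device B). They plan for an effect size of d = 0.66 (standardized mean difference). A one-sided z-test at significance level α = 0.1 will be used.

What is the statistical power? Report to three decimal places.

Noncentrality parameter: δ = d / √(1/n₁ + 1/n₂) = 0.66 / √(1/95 + 1/33) = 3.2663
Critical value for a one-sided test at α = 0.1: z_α = 1.282.
Power = P(Z > 1.282 − δ) = Φ(1.985) = 0.9764.

Power ≈ 0.976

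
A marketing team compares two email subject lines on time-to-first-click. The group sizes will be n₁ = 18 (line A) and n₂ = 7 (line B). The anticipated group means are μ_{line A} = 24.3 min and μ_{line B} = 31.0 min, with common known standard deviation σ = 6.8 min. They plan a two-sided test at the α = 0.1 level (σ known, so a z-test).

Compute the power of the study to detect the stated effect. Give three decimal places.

Standardized effect: d = |μ_{line A} − μ_{line B}| / σ = |24.3 − 31.0| / 6.8 = 0.9853
Noncentrality parameter: δ = d / √(1/n₁ + 1/n₂) = 0.9853 / √(1/18 + 1/7) = 2.2120
Two-sided α = 0.1 → critical value z_{0.05} = 1.645.
Power = Φ(δ − 1.645) + Φ(−δ − 1.645) = Φ(0.567) + Φ(-3.857) = 0.7147 + 0.0001 = 0.7147.

Power ≈ 0.715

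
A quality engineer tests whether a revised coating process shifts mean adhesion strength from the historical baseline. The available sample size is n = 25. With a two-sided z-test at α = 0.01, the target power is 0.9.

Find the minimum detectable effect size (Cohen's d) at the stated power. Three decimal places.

d ≈ 0.771

Required noncentrality: δ = z_{0.005} + z_{0.10} = 2.576 + 1.282 = 3.857.
(The second rejection-region term Φ(−δ − z_{α/2}) is negligible and dropped.)
δ = d·√n ⇒ d = δ/√n = 3.857/√25 = 0.7715.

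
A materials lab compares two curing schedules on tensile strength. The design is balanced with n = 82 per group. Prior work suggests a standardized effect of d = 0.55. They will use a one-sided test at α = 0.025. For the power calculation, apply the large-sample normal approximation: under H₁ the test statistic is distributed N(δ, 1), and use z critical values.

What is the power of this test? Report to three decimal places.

Noncentrality parameter: δ = d·√(n/2) = 0.55 × √(82/2) = 3.5217
One-sided α = 0.025 → critical value z_{0.025} = 1.960.
Power = Φ(δ − 1.960) = Φ(1.562) = 0.9408.

Power ≈ 0.941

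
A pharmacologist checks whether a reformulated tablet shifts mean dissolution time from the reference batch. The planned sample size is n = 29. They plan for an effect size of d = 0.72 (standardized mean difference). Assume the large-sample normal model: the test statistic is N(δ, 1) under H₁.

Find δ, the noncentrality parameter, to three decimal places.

δ ≈ 3.877

δ = d·√n = 0.72 × √29 = 3.8773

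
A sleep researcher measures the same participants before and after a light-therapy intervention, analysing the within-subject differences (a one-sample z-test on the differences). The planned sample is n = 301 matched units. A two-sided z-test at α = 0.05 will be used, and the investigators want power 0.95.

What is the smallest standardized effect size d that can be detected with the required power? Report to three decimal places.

Required noncentrality: δ = z_{0.025} + z_{0.05} = 1.960 + 1.645 = 3.605.
(Lower-tail contribution to power is negligible for δ > 0.)
δ = d·√n ⇒ d = δ/√n = 3.605/√301 = 0.2078.

d ≈ 0.208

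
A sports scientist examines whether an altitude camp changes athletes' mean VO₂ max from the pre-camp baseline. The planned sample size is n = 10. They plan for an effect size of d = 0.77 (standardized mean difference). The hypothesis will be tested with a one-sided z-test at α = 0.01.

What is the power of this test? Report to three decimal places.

Noncentrality parameter: δ = d·√n = 0.77 × √10 = 2.4350
One-sided α = 0.01 → critical value z_{0.01} = 2.326.
Power = P(Z > 2.326 − δ) = Φ(0.109) = 0.5432.

Power ≈ 0.543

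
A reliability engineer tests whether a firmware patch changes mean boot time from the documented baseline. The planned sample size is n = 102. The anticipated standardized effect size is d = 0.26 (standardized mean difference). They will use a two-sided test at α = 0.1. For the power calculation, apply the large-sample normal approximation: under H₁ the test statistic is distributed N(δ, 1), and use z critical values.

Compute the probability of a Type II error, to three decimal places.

β ≈ 0.163

Noncentrality parameter: δ = d·√n = 0.26 × √102 = 2.6259
Two-sided α = 0.1 → critical value z_{0.05} = 1.645.
Power = Φ(δ − 1.645) + Φ(−δ − 1.645) = Φ(0.981) + Φ(-4.271) = 0.8367 + 0.0000 = 0.8367.
Type II error: β = 1 − power = 1 − 0.8367 = 0.1633.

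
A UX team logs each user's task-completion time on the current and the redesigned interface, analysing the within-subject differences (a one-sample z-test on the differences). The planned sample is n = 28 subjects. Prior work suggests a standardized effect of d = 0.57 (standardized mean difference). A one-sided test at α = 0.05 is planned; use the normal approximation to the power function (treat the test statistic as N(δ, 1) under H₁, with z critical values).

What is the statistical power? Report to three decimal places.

Power ≈ 0.915

Noncentrality parameter: δ = d·√n = 0.57 × √28 = 3.0162
One-sided α = 0.05 → critical value z_{0.05} = 1.645.
Power = P(Z > 1.645 − δ) = Φ(1.371) = 0.9149.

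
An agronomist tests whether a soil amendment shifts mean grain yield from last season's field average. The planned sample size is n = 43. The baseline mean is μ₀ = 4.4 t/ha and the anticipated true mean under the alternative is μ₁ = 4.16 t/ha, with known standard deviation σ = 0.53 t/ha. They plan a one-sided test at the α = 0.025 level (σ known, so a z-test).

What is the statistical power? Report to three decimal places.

Standardized effect: d = |μ₁ − μ₀| / σ = |4.16 − 4.4| / 0.53 = 0.4528
Noncentrality parameter: δ = d·√n = 0.4528 × √43 = 2.9694
Critical value for a one-sided test at α = 0.025: z_α = 1.960.
Power = P(Z > 1.960 − δ) = Φ(1.009) = 0.8436.

Power ≈ 0.844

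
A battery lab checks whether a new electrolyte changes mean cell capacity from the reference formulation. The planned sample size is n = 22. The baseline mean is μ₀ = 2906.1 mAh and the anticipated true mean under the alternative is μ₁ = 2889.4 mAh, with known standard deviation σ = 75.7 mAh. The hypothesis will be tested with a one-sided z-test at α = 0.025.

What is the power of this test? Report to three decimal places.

Standardized effect: d = |μ₁ − μ₀| / σ = |2889.4 − 2906.1| / 75.7 = 0.2206
Noncentrality parameter: δ = d·√n = 0.2206 × √22 = 1.0347
One-sided α = 0.025 → critical value z_{0.025} = 1.960.
Power = P(Z > 1.960 − δ) = Φ(-0.925) = 0.1774.

Power ≈ 0.177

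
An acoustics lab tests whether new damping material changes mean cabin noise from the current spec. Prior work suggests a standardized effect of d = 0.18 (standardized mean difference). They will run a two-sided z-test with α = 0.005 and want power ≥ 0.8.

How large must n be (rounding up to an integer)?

For power 0.8 need Φ(δ − z_{0.0025}) = 0.8, so δ = z_{0.0025} + z_{0.20} = 2.807 + 0.842 = 3.649.
(For δ > 0 the lower-tail rejection region contributes negligibly to power, so the one-term inversion is standard.)
δ = d·√n ⇒ n = (δ/d)² = (3.649 / 0.18)² = 410.89.
Rounding up, n = 411.

n = 411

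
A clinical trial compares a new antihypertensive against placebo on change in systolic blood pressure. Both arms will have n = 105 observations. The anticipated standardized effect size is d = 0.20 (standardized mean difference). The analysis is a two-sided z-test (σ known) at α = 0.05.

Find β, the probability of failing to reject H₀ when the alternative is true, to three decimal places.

β ≈ 0.695

Noncentrality parameter: δ = d·√(n/2) = 0.20 × √(105/2) = 1.4491
Two-sided α = 0.05 → critical value z_{0.025} = 1.960.
Power = Φ(δ − 1.960) + Φ(−δ − 1.960) = Φ(-0.511) + Φ(-3.409) = 0.3047 + 0.0003 = 0.3051.
Type II error: β = 1 − power = 1 − 0.3051 = 0.6949.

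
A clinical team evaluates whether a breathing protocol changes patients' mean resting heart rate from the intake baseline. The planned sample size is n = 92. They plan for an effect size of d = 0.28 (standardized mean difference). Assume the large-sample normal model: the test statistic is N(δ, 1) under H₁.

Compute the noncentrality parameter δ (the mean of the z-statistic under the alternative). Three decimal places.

δ = d·√n = 0.28 × √92 = 2.6857

δ ≈ 2.686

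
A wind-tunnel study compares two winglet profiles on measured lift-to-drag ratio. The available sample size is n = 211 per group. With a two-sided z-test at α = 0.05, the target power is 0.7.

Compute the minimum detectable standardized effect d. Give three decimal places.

Need Φ(δ − 1.960) = 0.7, so δ = 1.960 + 0.524 = 2.484.
(Lower-tail contribution to power is negligible for δ > 0.)
δ = d·√(n/2) ⇒ d = δ/√(n/2) = 2.484/√(211/2) = 0.2419.

d ≈ 0.242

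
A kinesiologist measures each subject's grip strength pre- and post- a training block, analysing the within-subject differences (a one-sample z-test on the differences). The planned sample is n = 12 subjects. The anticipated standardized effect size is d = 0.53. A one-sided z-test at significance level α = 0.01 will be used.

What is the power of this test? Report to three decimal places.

Power ≈ 0.312

Noncentrality parameter: δ = d·√n = 0.53 × √12 = 1.8360
One-sided α = 0.01 → critical value z_{0.01} = 2.326.
Power = Φ(δ − 2.326) = Φ(-0.490) = 0.3119.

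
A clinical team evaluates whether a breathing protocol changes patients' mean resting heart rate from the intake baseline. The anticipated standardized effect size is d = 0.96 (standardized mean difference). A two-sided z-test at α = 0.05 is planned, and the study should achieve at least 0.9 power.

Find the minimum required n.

Set Φ(δ − 1.960) = 0.9; then δ − 1.960 = Φ⁻¹(0.9) = 1.282, giving δ = 3.242.
(Ignoring the negligible lower-tail rejection probability gives the usual closed-form inversion.)
δ = d·√n ⇒ n = (δ/d)² = (3.242 / 0.96)² = 11.40.
Round up to the next whole unit.

n = 12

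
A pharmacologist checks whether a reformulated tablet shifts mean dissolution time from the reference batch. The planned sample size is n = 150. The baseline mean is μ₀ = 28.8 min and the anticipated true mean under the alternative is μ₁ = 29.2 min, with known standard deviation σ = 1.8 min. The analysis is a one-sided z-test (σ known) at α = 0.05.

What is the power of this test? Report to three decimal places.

Power ≈ 0.859

Standardized effect: d = |μ₁ − μ₀| / σ = |29.2 − 28.8| / 1.8 = 0.2222
Noncentrality parameter: δ = d·√n = 0.2222 × √150 = 2.7217
Critical value for a one-sided test at α = 0.05: z_α = 1.645.
Power = P(Z > 1.645 − δ) = Φ(1.077) = 0.8592.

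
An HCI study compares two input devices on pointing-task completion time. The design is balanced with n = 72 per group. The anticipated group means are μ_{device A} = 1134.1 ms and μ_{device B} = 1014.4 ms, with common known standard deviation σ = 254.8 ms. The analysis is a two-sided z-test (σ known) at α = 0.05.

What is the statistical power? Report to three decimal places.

Standardized effect: d = |μ_{device A} − μ_{device B}| / σ = |1134.1 − 1014.4| / 254.8 = 0.4698
Noncentrality parameter: λ = d·√(n/2) = 0.4698 × √(72/2) = 2.8187
Two-sided α = 0.05 → critical value z_{0.025} = 1.960.
Power = Φ(λ − 1.960) + Φ(−λ − 1.960) = Φ(0.859) + Φ(-4.779) = 0.8048 + 0.0000 = 0.8048.

Power ≈ 0.805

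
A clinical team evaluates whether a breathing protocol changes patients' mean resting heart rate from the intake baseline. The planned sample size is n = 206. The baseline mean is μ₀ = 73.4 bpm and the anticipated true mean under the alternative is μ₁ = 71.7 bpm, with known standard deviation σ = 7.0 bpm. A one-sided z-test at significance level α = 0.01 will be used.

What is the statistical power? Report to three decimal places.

Standardized effect: d = |μ₁ − μ₀| / σ = |71.7 − 73.4| / 7.0 = 0.2429
Noncentrality parameter: δ = d·√n = 0.2429 × √206 = 3.4857
Critical value for a one-sided test at α = 0.01: z_α = 2.326.
Power = P(Z > 2.326 − δ) = Φ(1.159) = 0.8768.

Power ≈ 0.877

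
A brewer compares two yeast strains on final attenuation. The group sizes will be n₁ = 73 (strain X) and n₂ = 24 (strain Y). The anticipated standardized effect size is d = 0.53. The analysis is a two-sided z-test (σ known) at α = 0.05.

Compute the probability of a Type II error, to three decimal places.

β ≈ 0.385

Noncentrality parameter: δ = d / √(1/n₁ + 1/n₂) = 0.53 / √(1/73 + 1/24) = 2.2525
Two-sided α = 0.05 → critical value z_{0.025} = 1.960.
Power = Φ(δ − 1.960) + Φ(−δ − 1.960) = Φ(0.292) + Φ(-4.212) = 0.6150 + 0.0000 = 0.6151.
Type II error: β = 1 − power = 1 − 0.6151 = 0.3849.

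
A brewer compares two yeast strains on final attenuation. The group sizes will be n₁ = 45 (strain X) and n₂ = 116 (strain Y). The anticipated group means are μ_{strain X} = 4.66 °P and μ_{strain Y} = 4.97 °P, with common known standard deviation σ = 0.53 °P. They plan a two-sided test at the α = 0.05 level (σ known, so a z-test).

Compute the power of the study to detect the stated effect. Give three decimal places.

Standardized effect: d = |μ_{strain X} − μ_{strain Y}| / σ = |4.66 − 4.97| / 0.53 = 0.5849
Noncentrality parameter: δ = d / √(1/n₁ + 1/n₂) = 0.5849 / √(1/45 + 1/116) = 3.3305
Critical value for a two-sided test at α = 0.05: z_{α/2} = 1.960.
Power = Φ(δ − 1.960) + Φ(−δ − 1.960) = Φ(1.371) + Φ(-5.290) = 0.9147 + 0.0000 = 0.9147.

Power ≈ 0.915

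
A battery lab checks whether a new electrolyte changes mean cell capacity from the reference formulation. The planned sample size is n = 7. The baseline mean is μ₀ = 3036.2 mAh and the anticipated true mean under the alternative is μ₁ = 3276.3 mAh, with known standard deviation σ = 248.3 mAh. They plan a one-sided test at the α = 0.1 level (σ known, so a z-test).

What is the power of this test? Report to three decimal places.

Power ≈ 0.899

Standardized effect: d = |μ₁ − μ₀| / σ = |3276.3 − 3036.2| / 248.3 = 0.9670
Noncentrality parameter: δ = d·√n = 0.9670 × √7 = 2.5584
One-sided α = 0.1 → critical value z_{0.1} = 1.282.
Power = Φ(δ − 1.282) = Φ(1.277) = 0.8992.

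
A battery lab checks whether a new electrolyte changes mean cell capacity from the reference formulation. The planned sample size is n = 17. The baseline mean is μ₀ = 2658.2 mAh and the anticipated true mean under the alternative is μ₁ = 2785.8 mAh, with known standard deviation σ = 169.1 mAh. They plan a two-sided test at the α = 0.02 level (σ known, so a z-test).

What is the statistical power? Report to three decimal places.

Power ≈ 0.784

Standardized effect: d = |μ₁ − μ₀| / σ = |2785.8 − 2658.2| / 169.1 = 0.7546
Noncentrality parameter: δ = d·√n = 0.7546 × √17 = 3.1112
Two-sided α = 0.02 → critical value z_{0.01} = 2.326.
Power = Φ(δ − 2.326) + Φ(−δ − 2.326) = Φ(0.785) + Φ(-5.438) = 0.7837 + 0.0000 = 0.7837.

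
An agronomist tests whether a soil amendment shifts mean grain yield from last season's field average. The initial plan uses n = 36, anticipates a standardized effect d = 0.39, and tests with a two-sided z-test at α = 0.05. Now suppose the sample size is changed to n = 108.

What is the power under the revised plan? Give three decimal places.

Power ≈ 0.982

With n = 108: δ = d·√n = 0.39 × √108 = 4.0530. Critical value z_{0.025} = 1.960.
Revised power = Φ(δ − 1.960) + Φ(−δ − 1.960) = Φ(2.093) + Φ(-6.013) = 0.9818 + 0.0000 = 0.9818.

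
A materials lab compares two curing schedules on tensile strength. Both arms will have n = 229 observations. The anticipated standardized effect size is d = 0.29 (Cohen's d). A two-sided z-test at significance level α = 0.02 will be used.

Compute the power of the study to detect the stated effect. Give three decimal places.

Power ≈ 0.781

Noncentrality parameter: δ = d·√(n/2) = 0.29 × √(229/2) = 3.1031
Critical value for a two-sided test at α = 0.02: z_{α/2} = 2.326.
Power = Φ(δ − 2.326) + Φ(−δ − 2.326) = Φ(0.777) + Φ(-5.429) = 0.7814 + 0.0000 = 0.7814.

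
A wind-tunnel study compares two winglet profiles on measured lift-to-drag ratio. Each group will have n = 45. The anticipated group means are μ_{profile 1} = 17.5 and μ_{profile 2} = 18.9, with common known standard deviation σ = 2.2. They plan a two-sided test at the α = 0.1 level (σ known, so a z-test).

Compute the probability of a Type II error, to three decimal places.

β ≈ 0.085

Standardized effect: d = |μ_{profile 1} − μ_{profile 2}| / σ = |17.5 − 18.9| / 2.2 = 0.6364
Noncentrality parameter: δ = d·√(n/2) = 0.6364 × √(45/2) = 3.0185
Critical value for a two-sided test at α = 0.1: z_{α/2} = 1.645.
Power = Φ(δ − 1.645) + Φ(−δ − 1.645) = Φ(1.374) + Φ(-4.663) = 0.9152 + 0.0000 = 0.9152.
Type II error: β = 1 − power = 1 − 0.9152 = 0.0848.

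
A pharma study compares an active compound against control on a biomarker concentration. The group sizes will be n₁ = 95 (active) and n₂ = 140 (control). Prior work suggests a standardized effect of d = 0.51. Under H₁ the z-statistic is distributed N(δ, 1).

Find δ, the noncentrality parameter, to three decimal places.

δ = d / √(1/n₁ + 1/n₂) = 0.51 / √(1/95 + 1/140) = 3.8367

δ ≈ 3.837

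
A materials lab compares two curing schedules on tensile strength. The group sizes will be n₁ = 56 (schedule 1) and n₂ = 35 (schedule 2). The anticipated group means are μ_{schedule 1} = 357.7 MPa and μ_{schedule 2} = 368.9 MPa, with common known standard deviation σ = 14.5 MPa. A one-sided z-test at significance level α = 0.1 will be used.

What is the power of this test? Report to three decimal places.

Power ≈ 0.989

Standardized effect: d = |μ_{schedule 1} − μ_{schedule 2}| / σ = |357.7 − 368.9| / 14.5 = 0.7724
Noncentrality parameter: δ = d / √(1/n₁ + 1/n₂) = 0.7724 / √(1/56 + 1/35) = 3.5847
Critical value for a one-sided test at α = 0.1: z_α = 1.282.
Power = P(Z > 1.282 − δ) = Φ(2.303) = 0.9894.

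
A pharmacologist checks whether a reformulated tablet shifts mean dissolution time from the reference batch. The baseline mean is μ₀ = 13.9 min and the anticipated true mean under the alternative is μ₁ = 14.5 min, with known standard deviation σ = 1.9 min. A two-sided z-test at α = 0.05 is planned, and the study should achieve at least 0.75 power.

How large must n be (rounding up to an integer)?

n = 70

Standardized effect: d = |μ₁ − μ₀| / σ = |14.5 − 13.9| / 1.9 = 0.3158
Set Φ(δ − 1.960) = 0.75; then δ − 1.960 = Φ⁻¹(0.75) = 0.674, giving δ = 2.634.
(The Φ(−δ − z_{α/2}) term is vanishingly small for δ > 0 and is dropped in the standard sample-size formula.)
δ = d·√n ⇒ n = (δ/d)² = (2.634 / 0.3158)² = 69.60.
Round up to the next whole unit.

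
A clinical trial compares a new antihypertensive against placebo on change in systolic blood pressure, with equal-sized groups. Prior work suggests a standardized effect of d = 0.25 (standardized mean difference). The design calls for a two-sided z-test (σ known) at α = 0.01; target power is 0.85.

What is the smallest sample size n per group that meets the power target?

Set Φ(δ − 2.576) = 0.85; then δ − 2.576 = Φ⁻¹(0.85) = 1.036, giving δ = 3.612.
(For δ > 0 the lower-tail rejection region contributes negligibly to power, so the one-term inversion is standard.)
δ = d·√(n/2) ⇒ n = 2(δ/d)² = 2 × (3.612 / 0.25)² = 417.55.
Rounding up, n = 418 per group.

n = 418 per group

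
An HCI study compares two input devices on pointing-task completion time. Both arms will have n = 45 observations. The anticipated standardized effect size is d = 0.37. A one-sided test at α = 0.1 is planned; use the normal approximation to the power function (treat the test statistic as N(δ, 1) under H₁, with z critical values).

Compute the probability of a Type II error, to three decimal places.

Noncentrality parameter: δ = d·√(n/2) = 0.37 × √(45/2) = 1.7551
Critical value for a one-sided test at α = 0.1: z_α = 1.282.
Power = Φ(δ − 1.282) = Φ(0.474) = 0.6821.
Type II error: β = 1 − power = 1 − 0.6821 = 0.3179.

β ≈ 0.318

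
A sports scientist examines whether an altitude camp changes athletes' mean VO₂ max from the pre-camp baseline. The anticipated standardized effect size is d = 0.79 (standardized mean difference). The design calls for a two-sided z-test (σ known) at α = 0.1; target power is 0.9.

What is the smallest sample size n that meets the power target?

For power 0.9 need Φ(δ − z_{0.05}) = 0.9, so δ = z_{0.05} + z_{0.10} = 1.645 + 1.282 = 2.926.
(The Φ(−δ − z_{α/2}) term is vanishingly small for δ > 0 and is dropped in the standard sample-size formula.)
δ = d·√n ⇒ n = (δ/d)² = (2.926 / 0.79)² = 13.72.
Round up to the next whole unit.

n = 14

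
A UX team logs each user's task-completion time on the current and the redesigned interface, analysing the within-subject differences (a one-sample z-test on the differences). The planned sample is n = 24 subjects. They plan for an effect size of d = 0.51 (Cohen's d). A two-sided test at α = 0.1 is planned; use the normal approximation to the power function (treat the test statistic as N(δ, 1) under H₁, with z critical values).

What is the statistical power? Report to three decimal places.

Power ≈ 0.803

Noncentrality parameter: δ = d·√n = 0.51 × √24 = 2.4985
Two-sided α = 0.1 → critical value z_{0.05} = 1.645.
Power = Φ(δ − 1.645) + Φ(−δ − 1.645) = Φ(0.854) + Φ(-4.143) = 0.8033 + 0.0000 = 0.8034.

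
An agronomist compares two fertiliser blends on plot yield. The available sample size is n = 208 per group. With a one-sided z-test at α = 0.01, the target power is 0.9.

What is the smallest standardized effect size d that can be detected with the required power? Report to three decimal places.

Need Φ(δ − 2.326) = 0.9, so δ = 2.326 + 1.282 = 3.608.
δ = d·√(n/2) ⇒ d = δ/√(n/2) = 3.608/√(208/2) = 0.3538.

d ≈ 0.354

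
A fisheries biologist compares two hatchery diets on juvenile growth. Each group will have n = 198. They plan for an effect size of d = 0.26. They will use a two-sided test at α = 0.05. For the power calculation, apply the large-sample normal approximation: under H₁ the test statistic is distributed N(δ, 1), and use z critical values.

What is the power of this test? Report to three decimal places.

Power ≈ 0.735

Noncentrality parameter: δ = d·√(n/2) = 0.26 × √(198/2) = 2.5870
Two-sided α = 0.05 → critical value z_{0.025} = 1.960.
Power = Φ(δ − 1.960) + Φ(−δ − 1.960) = Φ(0.627) + Φ(-4.547) = 0.7347 + 0.0000 = 0.7347.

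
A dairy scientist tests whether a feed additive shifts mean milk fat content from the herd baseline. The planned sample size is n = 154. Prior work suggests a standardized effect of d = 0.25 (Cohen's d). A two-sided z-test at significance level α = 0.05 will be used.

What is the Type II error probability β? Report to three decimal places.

β ≈ 0.127

Noncentrality parameter: λ = d·√n = 0.25 × √154 = 3.1024
Two-sided α = 0.05 → critical value z_{0.025} = 1.960.
Power = Φ(λ − 1.960) + Φ(−λ − 1.960) = Φ(1.142) + Φ(-5.062) = 0.8734 + 0.0000 = 0.8734.
Type II error: β = 1 − power = 1 − 0.8734 = 0.1266.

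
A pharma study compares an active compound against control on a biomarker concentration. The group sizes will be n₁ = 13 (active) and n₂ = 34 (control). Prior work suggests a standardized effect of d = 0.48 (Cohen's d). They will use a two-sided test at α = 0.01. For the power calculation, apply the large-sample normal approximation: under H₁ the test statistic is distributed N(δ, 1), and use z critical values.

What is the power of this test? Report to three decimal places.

Noncentrality parameter: δ = d / √(1/n₁ + 1/n₂) = 0.48 / √(1/13 + 1/34) = 1.4720
Critical value for a two-sided test at α = 0.01: z_{α/2} = 2.576.
Power = Φ(δ − 2.576) + Φ(−δ − 2.576) = Φ(-1.104) + Φ(-4.048) = 0.1348 + 0.0000 = 0.1349.

Power ≈ 0.135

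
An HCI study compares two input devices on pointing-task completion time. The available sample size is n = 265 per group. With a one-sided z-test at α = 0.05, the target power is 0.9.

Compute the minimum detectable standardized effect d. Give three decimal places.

Need Φ(δ − 1.645) = 0.9, so δ = 1.645 + 1.282 = 2.926.
δ = d·√(n/2) ⇒ d = δ/√(n/2) = 2.926/√(265/2) = 0.2542.

d ≈ 0.254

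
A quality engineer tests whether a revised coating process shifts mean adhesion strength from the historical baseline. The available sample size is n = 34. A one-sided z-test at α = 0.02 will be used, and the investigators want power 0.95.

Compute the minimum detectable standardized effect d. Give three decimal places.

Need Φ(δ − 2.054) = 0.95, so δ = 2.054 + 1.645 = 3.699.
δ = d·√n ⇒ d = δ/√n = 3.699/√34 = 0.6343.

d ≈ 0.634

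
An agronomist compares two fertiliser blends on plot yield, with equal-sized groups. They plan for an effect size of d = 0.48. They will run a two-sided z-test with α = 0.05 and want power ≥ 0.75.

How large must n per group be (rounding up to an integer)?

Set Φ(δ − 1.960) = 0.75; then δ − 1.960 = Φ⁻¹(0.75) = 0.674, giving δ = 2.634.
(For δ > 0 the lower-tail rejection region contributes negligibly to power, so the one-term inversion is standard.)
δ = d·√(n/2) ⇒ n = 2(δ/d)² = 2 × (2.634 / 0.48)² = 60.25.
Rounding up, n = 61 per group.

n = 61 per group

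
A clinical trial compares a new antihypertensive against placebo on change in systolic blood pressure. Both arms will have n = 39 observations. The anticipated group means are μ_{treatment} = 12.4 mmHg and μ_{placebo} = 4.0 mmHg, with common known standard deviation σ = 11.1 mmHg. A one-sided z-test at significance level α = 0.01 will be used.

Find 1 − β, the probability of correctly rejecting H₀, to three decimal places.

Standardized effect: d = |μ_{treatment} − μ_{placebo}| / σ = |12.4 − 4.0| / 11.1 = 0.7568
Noncentrality parameter: δ = d·√(n/2) = 0.7568 × √(39/2) = 3.3417
Critical value for a one-sided test at α = 0.01: z_α = 2.326.
Power = Φ(δ − 2.326) = Φ(1.015) = 0.8450.

Power ≈ 0.845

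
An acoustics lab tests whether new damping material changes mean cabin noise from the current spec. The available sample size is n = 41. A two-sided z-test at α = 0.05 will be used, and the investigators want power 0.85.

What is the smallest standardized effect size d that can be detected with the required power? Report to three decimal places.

Required noncentrality: δ = z_{0.025} + z_{0.15} = 1.960 + 1.036 = 2.996.
(The second rejection-region term Φ(−δ − z_{α/2}) is negligible and dropped.)
δ = d·√n ⇒ d = δ/√n = 2.996/√41 = 0.4680.

d ≈ 0.468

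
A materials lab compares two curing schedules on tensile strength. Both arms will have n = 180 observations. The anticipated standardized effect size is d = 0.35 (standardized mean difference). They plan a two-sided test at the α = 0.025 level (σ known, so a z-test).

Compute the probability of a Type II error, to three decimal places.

β ≈ 0.140

Noncentrality parameter: δ = d·√(n/2) = 0.35 × √(180/2) = 3.3204
Two-sided α = 0.025 → critical value z_{0.0125} = 2.241.
Power = Φ(δ − 2.241) + Φ(−δ − 2.241) = Φ(1.079) + Φ(-5.562) = 0.8597 + 0.0000 = 0.8597.
Type II error: β = 1 − power = 1 − 0.8597 = 0.1403.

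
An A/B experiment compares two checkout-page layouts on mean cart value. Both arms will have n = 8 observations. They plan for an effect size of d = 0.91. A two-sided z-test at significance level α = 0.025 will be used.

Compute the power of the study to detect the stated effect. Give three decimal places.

Power ≈ 0.337

Noncentrality parameter: δ = d·√(n/2) = 0.91 × √(8/2) = 1.8200
Critical value for a two-sided test at α = 0.025: z_{α/2} = 2.241.
Power = Φ(δ − 2.241) + Φ(−δ − 2.241) = Φ(-0.421) + Φ(-4.061) = 0.3367 + 0.0000 = 0.3368.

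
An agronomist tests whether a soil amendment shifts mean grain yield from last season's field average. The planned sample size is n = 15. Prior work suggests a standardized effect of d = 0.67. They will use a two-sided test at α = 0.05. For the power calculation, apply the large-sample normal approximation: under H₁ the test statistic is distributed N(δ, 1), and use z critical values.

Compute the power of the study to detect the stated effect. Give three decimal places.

Noncentrality parameter: δ = d·√n = 0.67 × √15 = 2.5949
Critical value for a two-sided test at α = 0.05: z_{α/2} = 1.960.
Power = Φ(δ − 1.960) + Φ(−δ − 1.960) = Φ(0.635) + Φ(-4.555) = 0.7373 + 0.0000 = 0.7373.

Power ≈ 0.737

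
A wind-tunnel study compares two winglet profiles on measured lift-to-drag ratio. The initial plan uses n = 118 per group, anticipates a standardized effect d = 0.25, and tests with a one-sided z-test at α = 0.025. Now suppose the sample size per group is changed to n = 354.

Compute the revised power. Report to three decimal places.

With n = 354 per group: δ = d·√(n/2) = 0.25 × √(354/2) = 3.3260. Critical value z_{0.025} = 1.960.
Revised power = P(Z > 1.960 − δ) = Φ(1.366) = 0.9140.

Power ≈ 0.914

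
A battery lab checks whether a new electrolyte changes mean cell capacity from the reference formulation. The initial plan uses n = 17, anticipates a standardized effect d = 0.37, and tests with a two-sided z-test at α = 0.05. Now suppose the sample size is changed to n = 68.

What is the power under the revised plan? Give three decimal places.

With n = 68: δ = d·√n = 0.37 × √68 = 3.0511. Critical value z_{0.025} = 1.960.
Revised power = Φ(δ − 1.960) + Φ(−δ − 1.960) = Φ(1.091) + Φ(-5.011) = 0.8624 + 0.0000 = 0.8624.

Power ≈ 0.862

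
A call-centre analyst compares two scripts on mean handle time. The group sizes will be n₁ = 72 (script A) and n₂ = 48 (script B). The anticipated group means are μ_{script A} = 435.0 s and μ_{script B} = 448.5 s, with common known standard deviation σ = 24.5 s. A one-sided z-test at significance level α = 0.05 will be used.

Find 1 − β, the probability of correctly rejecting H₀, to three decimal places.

Standardized effect: d = |μ_{script A} − μ_{script B}| / σ = |435.0 − 448.5| / 24.5 = 0.5510
Noncentrality parameter: δ = d / √(1/n₁ + 1/n₂) = 0.5510 / √(1/72 + 1/48) = 2.9571
Critical value for a one-sided test at α = 0.05: z_α = 1.645.
Power = P(Z > 1.645 − δ) = Φ(1.312) = 0.9053.

Power ≈ 0.905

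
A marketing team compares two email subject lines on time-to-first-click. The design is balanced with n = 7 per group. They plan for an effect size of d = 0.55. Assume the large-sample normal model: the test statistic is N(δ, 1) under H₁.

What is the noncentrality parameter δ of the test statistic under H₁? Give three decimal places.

δ ≈ 1.029

The noncentrality parameter scales effect size by the design's sample-size factor: δ = d·√(n/2) = 0.55 × √(7/2) = 1.0290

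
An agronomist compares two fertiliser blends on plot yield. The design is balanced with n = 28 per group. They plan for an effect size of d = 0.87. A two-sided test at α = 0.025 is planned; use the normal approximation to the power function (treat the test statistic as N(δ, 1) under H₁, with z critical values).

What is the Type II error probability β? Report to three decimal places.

β ≈ 0.155

Noncentrality parameter: δ = d·√(n/2) = 0.87 × √(28/2) = 3.2552
Two-sided α = 0.025 → critical value z_{0.0125} = 2.241.
Power = Φ(δ − 2.241) + Φ(−δ − 2.241) = Φ(1.014) + Φ(-5.497) = 0.8447 + 0.0000 = 0.8447.
Type II error: β = 1 − power = 1 − 0.8447 = 0.1553.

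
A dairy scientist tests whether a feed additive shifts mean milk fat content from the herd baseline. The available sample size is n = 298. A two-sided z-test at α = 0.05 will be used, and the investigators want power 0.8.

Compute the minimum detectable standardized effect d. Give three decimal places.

d ≈ 0.162

Need Φ(δ − 1.960) = 0.8, so δ = 1.960 + 0.842 = 2.802.
(Lower-tail contribution to power is negligible for δ > 0.)
δ = d·√n ⇒ d = δ/√n = 2.802/√298 = 0.1623.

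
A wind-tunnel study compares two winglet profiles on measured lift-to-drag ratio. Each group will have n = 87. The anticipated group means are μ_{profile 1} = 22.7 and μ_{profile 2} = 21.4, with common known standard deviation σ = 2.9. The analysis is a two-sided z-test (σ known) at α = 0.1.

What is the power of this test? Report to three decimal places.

Standardized effect: d = |μ_{profile 1} − μ_{profile 2}| / σ = |22.7 − 21.4| / 2.9 = 0.4483
Noncentrality parameter: δ = d·√(n/2) = 0.4483 × √(87/2) = 2.9566
Critical value for a two-sided test at α = 0.1: z_{α/2} = 1.645.
Power = Φ(δ − 1.645) + Φ(−δ − 1.645) = Φ(1.312) + Φ(-4.601) = 0.9052 + 0.0000 = 0.9052.

Power ≈ 0.905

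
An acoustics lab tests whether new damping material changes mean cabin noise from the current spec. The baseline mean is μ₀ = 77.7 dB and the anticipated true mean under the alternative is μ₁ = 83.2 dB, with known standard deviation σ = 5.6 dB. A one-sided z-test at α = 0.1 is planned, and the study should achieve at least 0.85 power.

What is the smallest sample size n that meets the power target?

Standardized effect: d = |μ₁ − μ₀| / σ = |83.2 − 77.7| / 5.6 = 0.9821
Set Φ(δ − 1.282) = 0.85; then δ − 1.282 = Φ⁻¹(0.85) = 1.036, giving δ = 2.318.
δ = d·√n ⇒ n = (δ/d)² = (2.318 / 0.9821)² = 5.57.
Rounding up, n = 6.

n = 6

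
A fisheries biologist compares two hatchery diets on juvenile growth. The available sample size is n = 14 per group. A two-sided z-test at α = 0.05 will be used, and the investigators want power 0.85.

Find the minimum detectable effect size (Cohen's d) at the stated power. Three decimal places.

Need Φ(δ − 1.960) = 0.85, so δ = 1.960 + 1.036 = 2.996.
(Lower-tail contribution to power is negligible for δ > 0.)
δ = d·√(n/2) ⇒ d = δ/√(n/2) = 2.996/√(14/2) = 1.1325.

d ≈ 1.133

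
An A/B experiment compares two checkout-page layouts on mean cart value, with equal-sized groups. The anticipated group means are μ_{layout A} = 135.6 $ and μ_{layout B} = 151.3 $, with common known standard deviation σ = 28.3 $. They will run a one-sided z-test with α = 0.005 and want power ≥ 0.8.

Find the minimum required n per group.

Standardized effect: d = |μ_{layout A} − μ_{layout B}| / σ = |135.6 − 151.3| / 28.3 = 0.5548
For power 0.8 need Φ(δ − z_{0.005}) = 0.8, so δ = z_{0.005} + z_{0.20} = 2.576 + 0.842 = 3.417.
δ = d·√(n/2) ⇒ n = 2(δ/d)² = 2 × (3.417 / 0.5548)² = 75.89.
Round up to the next whole unit.

n = 76 per group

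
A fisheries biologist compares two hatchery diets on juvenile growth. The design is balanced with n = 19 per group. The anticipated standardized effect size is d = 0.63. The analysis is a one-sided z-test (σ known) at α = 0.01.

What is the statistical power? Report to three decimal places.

Power ≈ 0.350

Noncentrality parameter: δ = d·√(n/2) = 0.63 × √(19/2) = 1.9418
Critical value for a one-sided test at α = 0.01: z_α = 2.326.
Power = Φ(δ − 2.326) = Φ(-0.385) = 0.3503.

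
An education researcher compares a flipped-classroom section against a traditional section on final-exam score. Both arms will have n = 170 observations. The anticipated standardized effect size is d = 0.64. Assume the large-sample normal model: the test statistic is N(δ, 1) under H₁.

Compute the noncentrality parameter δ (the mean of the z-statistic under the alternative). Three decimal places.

The noncentrality parameter scales effect size by the design's sample-size factor: δ = d·√(n/2) = 0.64 × √(170/2) = 5.9005

δ ≈ 5.901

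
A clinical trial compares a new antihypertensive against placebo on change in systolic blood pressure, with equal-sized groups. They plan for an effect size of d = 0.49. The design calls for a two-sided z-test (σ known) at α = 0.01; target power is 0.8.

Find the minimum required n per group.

For power 0.8 need Φ(δ − z_{0.005}) = 0.8, so δ = z_{0.005} + z_{0.20} = 2.576 + 0.842 = 3.417.
(For δ > 0 the lower-tail rejection region contributes negligibly to power, so the one-term inversion is standard.)
δ = d·√(n/2) ⇒ n = 2(δ/d)² = 2 × (3.417 / 0.49)² = 97.28.
Round up to the next whole unit.

n = 98 per group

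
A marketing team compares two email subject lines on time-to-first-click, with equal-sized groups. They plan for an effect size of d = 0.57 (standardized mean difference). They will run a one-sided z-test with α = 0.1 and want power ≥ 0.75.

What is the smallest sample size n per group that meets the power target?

For power 0.75 need Φ(δ − z_{0.1}) = 0.75, so δ = z_{0.1} + z_{0.25} = 1.282 + 0.674 = 1.956.
δ = d·√(n/2) ⇒ n = 2(δ/d)² = 2 × (1.956 / 0.57)² = 23.55.
Round up to the next whole unit.

n = 24 per group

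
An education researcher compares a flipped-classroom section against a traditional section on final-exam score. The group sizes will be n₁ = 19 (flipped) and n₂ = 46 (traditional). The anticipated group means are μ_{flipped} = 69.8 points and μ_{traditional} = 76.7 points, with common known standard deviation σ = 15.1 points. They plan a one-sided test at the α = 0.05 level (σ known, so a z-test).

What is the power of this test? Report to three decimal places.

Standardized effect: d = |μ_{flipped} − μ_{traditional}| / σ = |69.8 − 76.7| / 15.1 = 0.4570
Noncentrality parameter: δ = d / √(1/n₁ + 1/n₂) = 0.4570 / √(1/19 + 1/46) = 1.6756
One-sided α = 0.05 → critical value z_{0.05} = 1.645.
Power = P(Z > 1.645 − δ) = Φ(0.031) = 0.5123.

Power ≈ 0.512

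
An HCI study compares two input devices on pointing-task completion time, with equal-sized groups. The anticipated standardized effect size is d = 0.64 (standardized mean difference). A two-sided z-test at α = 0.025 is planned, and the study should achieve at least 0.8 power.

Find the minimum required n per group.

n = 47 per group

Set Φ(δ − 2.241) = 0.8; then δ − 2.241 = Φ⁻¹(0.8) = 0.842, giving δ = 3.083.
(Ignoring the negligible lower-tail rejection probability gives the usual closed-form inversion.)
δ = d·√(n/2) ⇒ n = 2(δ/d)² = 2 × (3.083 / 0.64)² = 46.41.
Rounding up, n = 47 per group.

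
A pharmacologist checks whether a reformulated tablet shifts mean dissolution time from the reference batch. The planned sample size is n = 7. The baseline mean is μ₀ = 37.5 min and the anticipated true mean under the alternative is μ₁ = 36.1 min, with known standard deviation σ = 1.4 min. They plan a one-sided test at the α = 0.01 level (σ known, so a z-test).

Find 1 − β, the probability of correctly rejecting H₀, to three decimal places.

Standardized effect: d = |μ₁ − μ₀| / σ = |36.1 − 37.5| / 1.4 = 1.0000
Noncentrality parameter: δ = d·√n = 1.0000 × √7 = 2.6458
One-sided α = 0.01 → critical value z_{0.01} = 2.326.
Power = Φ(δ − 2.326) = Φ(0.319) = 0.6253.

Power ≈ 0.625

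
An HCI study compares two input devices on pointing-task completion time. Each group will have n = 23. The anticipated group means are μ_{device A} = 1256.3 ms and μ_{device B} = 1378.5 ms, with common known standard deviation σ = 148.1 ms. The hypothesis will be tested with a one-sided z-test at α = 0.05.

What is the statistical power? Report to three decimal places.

Power ≈ 0.876

Standardized effect: d = |μ_{device A} − μ_{device B}| / σ = |1256.3 − 1378.5| / 148.1 = 0.8251
Noncentrality parameter: δ = d·√(n/2) = 0.8251 × √(23/2) = 2.7981
Critical value for a one-sided test at α = 0.05: z_α = 1.645.
Power = P(Z > 1.645 − δ) = Φ(1.153) = 0.8756.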